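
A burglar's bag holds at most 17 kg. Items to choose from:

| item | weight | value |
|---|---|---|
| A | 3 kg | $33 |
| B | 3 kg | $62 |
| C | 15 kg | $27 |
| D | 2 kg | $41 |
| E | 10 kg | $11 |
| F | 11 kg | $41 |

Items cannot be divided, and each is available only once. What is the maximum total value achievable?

$144

This is a 0/1 knapsack; check combinations near the capacity.
- B+D+F: weight 3+2+11=16, value 62+41+41=144
- A+B+D: weight 3+3+2=8, value 33+62+41=136
- A+B+F: weight 3+3+11=17, value 33+62+41=136
Best: $144.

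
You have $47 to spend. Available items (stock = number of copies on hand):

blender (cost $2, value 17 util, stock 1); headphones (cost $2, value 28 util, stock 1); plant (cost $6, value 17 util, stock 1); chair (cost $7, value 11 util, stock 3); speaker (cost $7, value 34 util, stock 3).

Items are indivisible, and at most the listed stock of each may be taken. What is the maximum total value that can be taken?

Best selections within cost 47 and stock limits:
- 1×blender + 1×headphones + 1×plant + 2×chair + 3×speaker: cost 45, value 186
- 1×blender + 1×headphones + 3×chair + 3×speaker: cost 46, value 180
- 1×blender + 1×headphones + 1×plant + 1×chair + 3×speaker: cost 38, value 175
Best: 186 util.

186 util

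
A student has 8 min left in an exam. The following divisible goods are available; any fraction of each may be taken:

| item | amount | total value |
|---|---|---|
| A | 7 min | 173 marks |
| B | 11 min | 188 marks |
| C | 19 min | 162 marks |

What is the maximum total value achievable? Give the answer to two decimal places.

Take in order of value per unit:
- A (173/7 per unit): all 7 → value 173, running total 173.00
- B (188/11 per unit): 1 of 11 → value 1×188/11 = 17.0909, running total 190.09
Total 190.09.

190.09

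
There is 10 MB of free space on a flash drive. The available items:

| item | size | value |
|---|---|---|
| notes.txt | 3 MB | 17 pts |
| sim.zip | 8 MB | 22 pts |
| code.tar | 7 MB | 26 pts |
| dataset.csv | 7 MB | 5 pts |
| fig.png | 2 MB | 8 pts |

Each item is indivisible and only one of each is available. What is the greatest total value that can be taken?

Check high-value combinations within 10 MB:
- notes.txt+code.tar: size 3+7=10, value 17+26=43
- code.tar+fig.png: size 7+2=9, value 26+8=34
- sim.zip+fig.png: size 8+2=10, value 22+8=30
Best: 43 pts.

43 pts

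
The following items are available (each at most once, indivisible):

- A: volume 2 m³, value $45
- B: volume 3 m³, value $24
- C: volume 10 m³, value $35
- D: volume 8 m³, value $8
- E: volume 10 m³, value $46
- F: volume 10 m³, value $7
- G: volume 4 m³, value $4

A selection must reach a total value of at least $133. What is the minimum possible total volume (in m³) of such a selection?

Subsets with value ≥ 133, sorted by total volume:
- A+B+C+E: volume 25, value 150
- A+B+C+E+G: volume 29, value 154
- A+C+D+E: volume 30, value 134
- A+C+E+F: volume 32, value 133
Minimum volume: 25 m³.

25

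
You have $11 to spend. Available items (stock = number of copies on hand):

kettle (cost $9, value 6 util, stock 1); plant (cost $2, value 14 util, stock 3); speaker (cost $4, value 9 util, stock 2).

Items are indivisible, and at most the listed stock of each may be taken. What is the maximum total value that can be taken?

Top feasible selections:
- 3×plant + 1×speaker: cost 10, value 51
- 3×plant: cost 6, value 42
- 2×plant + 1×speaker: cost 8, value 37
Best: 51 util.

51 util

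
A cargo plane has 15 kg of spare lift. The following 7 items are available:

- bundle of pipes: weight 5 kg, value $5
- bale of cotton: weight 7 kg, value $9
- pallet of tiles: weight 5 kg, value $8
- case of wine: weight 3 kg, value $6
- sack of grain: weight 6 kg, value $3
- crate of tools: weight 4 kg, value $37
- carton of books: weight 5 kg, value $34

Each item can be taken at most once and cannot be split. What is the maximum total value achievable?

Check high-value combinations within 15 kg:
- pallet of tiles+crate of tools+carton of books: weight 5+4+5=14, value 8+37+34=79
- case of wine+crate of tools+carton of books: weight 3+4+5=12, value 6+37+34=77
- bundle of pipes+crate of tools+carton of books: weight 5+4+5=14, value 5+37+34=76
- sack of grain+crate of tools+carton of books: weight 6+4+5=15, value 3+37+34=74
Best: $79.

$79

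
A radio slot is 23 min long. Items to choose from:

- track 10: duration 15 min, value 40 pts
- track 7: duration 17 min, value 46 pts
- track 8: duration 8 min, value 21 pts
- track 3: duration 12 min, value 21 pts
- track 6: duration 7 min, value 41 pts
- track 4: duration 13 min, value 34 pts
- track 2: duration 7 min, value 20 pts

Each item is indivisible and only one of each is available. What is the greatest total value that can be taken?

82 pts

Check high-value combinations within 23 min:
- track 8+track 6+track 2: duration 8+7+7=22, value 21+41+20=82
- track 10+track 6: duration 15+7=22, value 40+41=81
- track 6+track 4: duration 7+13=20, value 41+34=75
- track 8+track 6: duration 8+7=15, value 21+41=62
Best: 82 pts.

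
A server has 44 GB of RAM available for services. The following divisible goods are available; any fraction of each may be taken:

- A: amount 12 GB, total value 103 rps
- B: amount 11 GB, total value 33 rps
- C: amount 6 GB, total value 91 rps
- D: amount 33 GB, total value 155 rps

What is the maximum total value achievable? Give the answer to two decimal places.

316.12

Take in order of value per unit:
- C (91/6 per unit): all 6 → value 91, running total 91.00
- A (103/12 per unit): all 12 → value 103, running total 194.00
- D (155/33 per unit): 26 of 33 → value 26×155/33 = 122.1212, running total 316.12
Total 316.12.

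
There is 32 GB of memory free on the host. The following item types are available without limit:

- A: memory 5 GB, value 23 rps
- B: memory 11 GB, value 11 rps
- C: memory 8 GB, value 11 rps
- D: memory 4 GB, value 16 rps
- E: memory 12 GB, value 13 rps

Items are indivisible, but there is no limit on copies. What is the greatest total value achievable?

Best value-per-unit is A at 23/5; filling with it alone gives 6×23 = 138.
Optimal mix: 4×A + 3×D → memory 32, value 140.

140 rps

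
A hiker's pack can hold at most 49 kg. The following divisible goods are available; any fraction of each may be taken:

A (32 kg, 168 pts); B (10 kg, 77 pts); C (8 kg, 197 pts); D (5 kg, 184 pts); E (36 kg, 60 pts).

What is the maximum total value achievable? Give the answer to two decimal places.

Take in order of value per unit:
- D (184/5 per unit): all 5 → value 184, running total 184.00
- C (197/8 per unit): all 8 → value 197, running total 381.00
- B (77/10 per unit): all 10 → value 77, running total 458.00
- A (168/32 per unit): 26 of 32 → value 26×168/32 = 136.5000, running total 594.50
Total 594.50.

594.50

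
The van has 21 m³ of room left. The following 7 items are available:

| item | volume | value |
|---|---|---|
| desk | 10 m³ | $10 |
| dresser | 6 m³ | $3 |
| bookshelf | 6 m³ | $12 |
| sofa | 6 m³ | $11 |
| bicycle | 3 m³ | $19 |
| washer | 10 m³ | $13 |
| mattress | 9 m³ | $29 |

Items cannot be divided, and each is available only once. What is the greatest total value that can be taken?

Check high-value combinations within 21 m³:
- bookshelf+bicycle+mattress: volume 6+3+9=18, value 12+19+29=60
- sofa+bicycle+mattress: volume 6+3+9=18, value 11+19+29=59
- bookshelf+sofa+mattress: volume 6+6+9=21, value 12+11+29=52
- dresser+bicycle+mattress: volume 6+3+9=18, value 3+19+29=51
Best: $60.

$60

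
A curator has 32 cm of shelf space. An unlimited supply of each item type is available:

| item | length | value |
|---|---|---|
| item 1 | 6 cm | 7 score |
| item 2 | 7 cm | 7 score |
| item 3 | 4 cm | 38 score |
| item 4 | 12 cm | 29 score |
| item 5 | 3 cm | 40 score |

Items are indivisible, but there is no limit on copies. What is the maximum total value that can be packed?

Best value-per-unit is item 5 at 40/3, and filling with it alone uses length 10×3=30. No mix of the others beats 10×40 = 400.

400 score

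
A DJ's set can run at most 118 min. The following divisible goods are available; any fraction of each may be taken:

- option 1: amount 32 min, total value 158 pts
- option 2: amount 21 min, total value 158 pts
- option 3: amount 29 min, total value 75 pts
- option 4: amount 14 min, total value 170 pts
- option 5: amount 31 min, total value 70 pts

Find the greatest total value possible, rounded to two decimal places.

Take in order of value per unit:
- option 4 (170/14 per unit): all 14 → value 170, running total 170.00
- option 2 (158/21 per unit): all 21 → value 158, running total 328.00
- option 1 (158/32 per unit): all 32 → value 158, running total 486.00
- option 3 (75/29 per unit): all 29 → value 75, running total 561.00
- option 5 (70/31 per unit): 22 of 31 → value 22×70/31 = 49.6774, running total 610.68
Total 610.68.

610.68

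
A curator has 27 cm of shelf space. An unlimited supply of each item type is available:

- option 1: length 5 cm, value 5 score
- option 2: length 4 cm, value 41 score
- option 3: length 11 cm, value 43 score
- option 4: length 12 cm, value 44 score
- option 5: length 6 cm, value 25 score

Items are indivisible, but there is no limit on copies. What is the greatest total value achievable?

246 score

Best value-per-unit is option 2 at 41/4, and filling with it alone uses length 6×4=24. No mix of the others beats 6×41 = 246.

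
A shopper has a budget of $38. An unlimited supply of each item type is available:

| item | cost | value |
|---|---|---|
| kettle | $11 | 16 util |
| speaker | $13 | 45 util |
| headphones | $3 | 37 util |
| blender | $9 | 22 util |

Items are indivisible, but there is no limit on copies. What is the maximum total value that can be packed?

Best value-per-unit is headphones at 37/3, and filling with it alone uses cost 12×3=36. No mix of the others beats 12×37 = 444.

444 util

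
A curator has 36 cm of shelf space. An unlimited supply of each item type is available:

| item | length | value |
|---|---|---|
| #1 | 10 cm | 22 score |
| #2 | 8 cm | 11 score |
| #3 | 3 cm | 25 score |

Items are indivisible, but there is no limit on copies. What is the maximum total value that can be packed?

300 score

Best value-per-unit is #3 at 25/3, and filling with it alone uses length 12×3=36. No mix of the others beats 12×25 = 300.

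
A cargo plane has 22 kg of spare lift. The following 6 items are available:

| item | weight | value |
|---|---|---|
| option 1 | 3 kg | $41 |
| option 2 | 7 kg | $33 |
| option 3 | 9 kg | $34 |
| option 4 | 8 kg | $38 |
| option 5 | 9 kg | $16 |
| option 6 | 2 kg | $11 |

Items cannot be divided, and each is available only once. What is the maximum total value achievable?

Check high-value combinations within 22 kg:
- option 1+option 3+option 4+option 6: weight 3+9+8+2=22, value 41+34+38+11=124
- option 1+option 2+option 4+option 6: weight 3+7+8+2=20, value 41+33+38+11=123
- option 1+option 2+option 3+option 6: weight 3+7+9+2=21, value 41+33+34+11=119
- option 1+option 3+option 4: weight 3+9+8=20, value 41+34+38=113
Best: $124.

$124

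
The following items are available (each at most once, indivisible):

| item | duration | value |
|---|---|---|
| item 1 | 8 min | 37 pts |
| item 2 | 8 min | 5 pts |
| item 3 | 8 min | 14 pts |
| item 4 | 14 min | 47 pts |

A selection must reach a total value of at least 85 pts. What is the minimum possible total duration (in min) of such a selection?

30

Subsets with value ≥ 85, sorted by total duration:
- item 1+item 3+item 4: duration 30, value 98
- item 1+item 2+item 4: duration 30, value 89
Minimum duration: 30 min.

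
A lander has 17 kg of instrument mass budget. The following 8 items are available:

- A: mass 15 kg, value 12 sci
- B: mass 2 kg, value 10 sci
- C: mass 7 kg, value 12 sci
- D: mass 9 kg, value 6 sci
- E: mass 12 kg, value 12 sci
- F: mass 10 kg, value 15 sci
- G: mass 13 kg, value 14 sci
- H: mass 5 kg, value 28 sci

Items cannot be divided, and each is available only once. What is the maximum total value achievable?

Check high-value combinations within 17 kg:
- B+F+H: mass 2+10+5=17, value 10+15+28=53
- B+C+H: mass 2+7+5=14, value 10+12+28=50
- B+D+H: mass 2+9+5=16, value 10+6+28=44
- F+H: mass 10+5=15, value 15+28=43
- C+H: mass 7+5=12, value 12+28=40
Best: 53 sci.

53 sci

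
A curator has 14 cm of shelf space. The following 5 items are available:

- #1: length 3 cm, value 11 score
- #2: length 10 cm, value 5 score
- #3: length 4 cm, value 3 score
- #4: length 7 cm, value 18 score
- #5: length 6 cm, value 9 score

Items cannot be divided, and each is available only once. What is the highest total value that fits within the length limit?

Check high-value combinations within 14 cm:
- #1+#3+#4: length 3+4+7=14, value 11+3+18=32
- #1+#4: length 3+7=10, value 11+18=29
- #4+#5: length 7+6=13, value 18+9=27
- #1+#3+#5: length 3+4+6=13, value 11+3+9=23
Best: 32 score.

32 score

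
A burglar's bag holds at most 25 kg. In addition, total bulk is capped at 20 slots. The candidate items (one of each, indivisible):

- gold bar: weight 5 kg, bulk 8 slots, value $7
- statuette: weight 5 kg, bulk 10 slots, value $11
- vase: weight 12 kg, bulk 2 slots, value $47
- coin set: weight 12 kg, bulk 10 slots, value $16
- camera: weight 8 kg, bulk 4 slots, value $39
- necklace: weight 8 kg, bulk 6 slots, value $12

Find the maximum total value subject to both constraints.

$97

Feasible sets respecting both limits:
- statuette+vase+camera: weight 25, bulk 16, value 97
- gold bar+vase+camera: weight 25, bulk 14, value 93
- vase+camera: weight 20, bulk 6, value 86
- statuette+vase+necklace: weight 25, bulk 18, value 70
Best: $97.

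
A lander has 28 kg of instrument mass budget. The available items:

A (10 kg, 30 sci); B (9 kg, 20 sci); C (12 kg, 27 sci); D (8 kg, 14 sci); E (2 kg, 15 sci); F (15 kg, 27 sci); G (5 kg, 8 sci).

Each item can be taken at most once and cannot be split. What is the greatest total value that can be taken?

Check high-value combinations within 28 kg:
- A+B+E+G: mass 10+9+2+5=26, value 30+20+15+8=73
- A+C+E: mass 10+12+2=24, value 30+27+15=72
- A+E+F: mass 10+2+15=27, value 30+15+27=72
- B+C+E+G: mass 9+12+2+5=28, value 20+27+15+8=70
Best: 73 sci.

73 sci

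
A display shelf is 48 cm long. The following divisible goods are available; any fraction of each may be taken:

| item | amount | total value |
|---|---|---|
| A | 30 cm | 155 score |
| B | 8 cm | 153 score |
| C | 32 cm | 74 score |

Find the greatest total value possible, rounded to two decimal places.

331.13

Take in order of value per unit:
- B (153/8 per unit): all 8 → value 153, running total 153.00
- A (155/30 per unit): all 30 → value 155, running total 308.00
- C (74/32 per unit): 10 of 32 → value 10×74/32 = 23.1250, running total 331.13
Total 331.13.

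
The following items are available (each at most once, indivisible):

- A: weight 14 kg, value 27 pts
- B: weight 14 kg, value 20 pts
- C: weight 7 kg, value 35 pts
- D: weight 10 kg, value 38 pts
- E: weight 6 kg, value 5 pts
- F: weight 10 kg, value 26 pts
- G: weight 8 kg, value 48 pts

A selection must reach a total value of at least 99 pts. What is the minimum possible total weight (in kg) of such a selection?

Subsets with value ≥ 99, sorted by total weight:
- C+D+G: weight 25, value 121
- C+F+G: weight 25, value 109
- C+D+F: weight 27, value 99
- D+F+G: weight 28, value 112
Minimum weight: 25 kg.

25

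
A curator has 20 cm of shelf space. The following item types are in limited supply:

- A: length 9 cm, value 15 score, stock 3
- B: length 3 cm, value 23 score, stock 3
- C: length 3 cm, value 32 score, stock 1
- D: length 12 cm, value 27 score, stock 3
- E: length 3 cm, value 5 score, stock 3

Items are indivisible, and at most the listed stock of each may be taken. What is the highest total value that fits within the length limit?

111 score

Best selections within length 20 and stock limits:
- 3×B + 1×C + 2×E: length 18, value 111
- 3×B + 1×C + 1×E: length 15, value 106
- 3×B + 1×C: length 12, value 101
Best: 111 score.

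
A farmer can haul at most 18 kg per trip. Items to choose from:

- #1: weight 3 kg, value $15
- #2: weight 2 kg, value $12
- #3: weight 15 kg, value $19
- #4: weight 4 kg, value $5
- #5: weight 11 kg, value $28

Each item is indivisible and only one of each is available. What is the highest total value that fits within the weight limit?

$55

Check high-value combinations within 18 kg:
- #1+#2+#5: weight 3+2+11=16, value 15+12+28=55
- #1+#4+#5: weight 3+4+11=18, value 15+5+28=48
- #2+#4+#5: weight 2+4+11=17, value 12+5+28=45
Best: $55.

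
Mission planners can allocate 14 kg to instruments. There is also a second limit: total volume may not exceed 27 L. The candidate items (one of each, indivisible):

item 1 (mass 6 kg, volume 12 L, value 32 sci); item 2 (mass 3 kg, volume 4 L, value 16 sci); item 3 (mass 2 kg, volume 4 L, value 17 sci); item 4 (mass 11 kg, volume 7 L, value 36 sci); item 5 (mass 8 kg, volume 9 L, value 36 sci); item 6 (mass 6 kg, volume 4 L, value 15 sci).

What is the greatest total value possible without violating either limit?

69 sci

Feasible sets respecting both limits:
- item 2+item 3+item 5: mass 13, volume 17, value 69
- item 1+item 5: mass 14, volume 21, value 68
- item 1+item 2+item 3: mass 11, volume 20, value 65
Best: 69 sci.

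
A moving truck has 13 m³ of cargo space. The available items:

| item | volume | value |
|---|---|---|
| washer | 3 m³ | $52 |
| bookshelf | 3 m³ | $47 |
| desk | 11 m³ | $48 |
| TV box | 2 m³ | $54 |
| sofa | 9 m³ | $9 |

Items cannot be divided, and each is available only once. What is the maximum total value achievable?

Check high-value combinations within 13 m³:
- washer+bookshelf+TV box: volume 3+3+2=8, value 52+47+54=153
- washer+TV box: volume 3+2=5, value 52+54=106
- desk+TV box: volume 11+2=13, value 48+54=102
- bookshelf+TV box: volume 3+2=5, value 47+54=101
- washer+bookshelf: volume 3+3=6, value 52+47=99
Best: $153.

$153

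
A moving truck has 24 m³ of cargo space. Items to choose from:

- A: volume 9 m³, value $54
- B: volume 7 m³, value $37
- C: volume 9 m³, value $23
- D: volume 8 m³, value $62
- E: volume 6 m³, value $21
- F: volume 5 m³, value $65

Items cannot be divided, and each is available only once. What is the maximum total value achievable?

Check high-value combinations within 24 m³:
- A+D+F: volume 9+8+5=22, value 54+62+65=181
- B+D+F: volume 7+8+5=20, value 37+62+65=164
- A+B+F: volume 9+7+5=21, value 54+37+65=156
- A+B+D: volume 9+7+8=24, value 54+37+62=153
Best: $181.

$181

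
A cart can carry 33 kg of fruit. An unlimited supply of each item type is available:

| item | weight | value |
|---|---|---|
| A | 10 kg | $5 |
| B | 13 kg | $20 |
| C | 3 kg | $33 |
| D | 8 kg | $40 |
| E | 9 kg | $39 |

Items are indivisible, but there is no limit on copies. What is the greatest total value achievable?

$363

Best value-per-unit is C at 33/3, and filling with it alone uses weight 11×3=33. No mix of the others beats 11×33 = 363.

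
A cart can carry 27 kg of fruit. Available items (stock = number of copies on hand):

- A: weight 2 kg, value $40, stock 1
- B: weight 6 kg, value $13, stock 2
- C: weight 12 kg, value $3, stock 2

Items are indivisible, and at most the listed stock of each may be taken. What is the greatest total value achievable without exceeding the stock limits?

Top feasible selections:
- 1×A + 2×B + 1×C: weight 26, value 69
- 1×A + 2×B: weight 14, value 66
- 1×A + 1×B + 1×C: weight 20, value 56
- 1×A + 1×B: weight 8, value 53
Best: $69.

$69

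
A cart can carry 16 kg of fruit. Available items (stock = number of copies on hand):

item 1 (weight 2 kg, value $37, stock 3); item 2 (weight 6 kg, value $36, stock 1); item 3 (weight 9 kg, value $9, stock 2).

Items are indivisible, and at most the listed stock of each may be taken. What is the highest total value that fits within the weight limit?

$147

Top feasible selections:
- 3×item 1 + 1×item 2: weight 12, value 147
- 3×item 1 + 1×item 3: weight 15, value 120
- 3×item 1: weight 6, value 111
- 2×item 1 + 1×item 2: weight 10, value 110
Best: $147.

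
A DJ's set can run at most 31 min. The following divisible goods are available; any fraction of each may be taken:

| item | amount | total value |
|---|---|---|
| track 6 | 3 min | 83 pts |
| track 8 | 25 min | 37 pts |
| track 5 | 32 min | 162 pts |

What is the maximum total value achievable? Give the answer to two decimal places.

Take in order of value per unit:
- track 6 (83/3 per unit): all 3 → value 83, running total 83.00
- track 5 (162/32 per unit): 28 of 32 → value 28×162/32 = 141.7500, running total 224.75
Total 224.75.

224.75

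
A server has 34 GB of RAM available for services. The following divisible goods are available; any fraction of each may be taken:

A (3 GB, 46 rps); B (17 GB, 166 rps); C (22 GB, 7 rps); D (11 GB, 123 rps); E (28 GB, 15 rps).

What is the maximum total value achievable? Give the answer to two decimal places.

336.61

Take in order of value per unit:
- A (46/3 per unit): all 3 → value 46, running total 46.00
- D (123/11 per unit): all 11 → value 123, running total 169.00
- B (166/17 per unit): all 17 → value 166, running total 335.00
- E (15/28 per unit): 3 of 28 → value 3×15/28 = 1.6071, running total 336.61
Total 336.61.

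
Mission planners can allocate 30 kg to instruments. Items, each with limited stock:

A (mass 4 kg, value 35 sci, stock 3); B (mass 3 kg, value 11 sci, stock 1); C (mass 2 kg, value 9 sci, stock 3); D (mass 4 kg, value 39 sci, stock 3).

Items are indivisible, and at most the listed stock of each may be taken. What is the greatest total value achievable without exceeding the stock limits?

249 sci

Top feasible selections:
- 3×A + 3×C + 3×D: mass 30, value 249
- 3×A + 1×B + 1×C + 3×D: mass 29, value 242
- 3×A + 2×C + 3×D: mass 28, value 240
Best: 249 sci.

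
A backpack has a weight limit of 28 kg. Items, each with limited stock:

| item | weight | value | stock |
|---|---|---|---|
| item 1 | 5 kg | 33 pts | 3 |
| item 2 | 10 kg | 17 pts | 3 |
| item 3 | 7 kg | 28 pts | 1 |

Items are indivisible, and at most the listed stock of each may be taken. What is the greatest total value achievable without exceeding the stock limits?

Top feasible selections:
- 3×item 1 + 1×item 3: weight 22, value 127
- 3×item 1 + 1×item 2: weight 25, value 116
Best: 127 pts.

127 pts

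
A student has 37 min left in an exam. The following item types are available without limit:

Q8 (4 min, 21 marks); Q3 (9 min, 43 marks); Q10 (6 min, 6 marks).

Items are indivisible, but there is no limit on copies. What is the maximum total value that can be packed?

190 marks

Best value-per-unit is Q8 at 21/4; filling with it alone gives 9×21 = 189.
Optimal mix: 7×Q8 + 1×Q3 → time 37, value 190.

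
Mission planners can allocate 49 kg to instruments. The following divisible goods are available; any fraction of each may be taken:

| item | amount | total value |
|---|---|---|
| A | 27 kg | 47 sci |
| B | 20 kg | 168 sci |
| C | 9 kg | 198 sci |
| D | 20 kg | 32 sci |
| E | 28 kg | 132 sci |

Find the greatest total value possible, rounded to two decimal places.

460.29

Take in order of value per unit:
- C (198/9 per unit): all 9 → value 198, running total 198.00
- B (168/20 per unit): all 20 → value 168, running total 366.00
- E (132/28 per unit): 20 of 28 → value 20×132/28 = 94.2857, running total 460.29
Total 460.29.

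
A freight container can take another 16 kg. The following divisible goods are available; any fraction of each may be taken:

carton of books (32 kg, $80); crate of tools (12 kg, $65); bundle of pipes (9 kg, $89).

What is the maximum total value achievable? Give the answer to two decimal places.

126.92

Take in order of value per unit:
- bundle of pipes (89/9 per unit): all 9 → value 89, running total 89.00
- crate of tools (65/12 per unit): 7 of 12 → value 7×65/12 = 37.9167, running total 126.92
Total 126.92.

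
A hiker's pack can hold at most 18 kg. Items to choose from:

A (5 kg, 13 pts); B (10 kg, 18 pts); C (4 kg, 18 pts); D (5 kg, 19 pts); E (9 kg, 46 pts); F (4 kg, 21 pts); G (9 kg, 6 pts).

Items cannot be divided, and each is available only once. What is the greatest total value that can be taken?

Check high-value combinations within 18 kg:
- D+E+F: weight 5+9+4=18, value 19+46+21=86
- C+E+F: weight 4+9+4=17, value 18+46+21=85
- C+D+E: weight 4+5+9=18, value 18+19+46=83
- A+E+F: weight 5+9+4=18, value 13+46+21=80
Best: 86 pts.

86 pts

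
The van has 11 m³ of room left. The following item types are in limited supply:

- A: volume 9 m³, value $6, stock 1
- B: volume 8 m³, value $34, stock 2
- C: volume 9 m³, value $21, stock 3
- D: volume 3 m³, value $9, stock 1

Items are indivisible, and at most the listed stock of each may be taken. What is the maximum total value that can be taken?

$43

Top feasible selections:
- 1×B + 1×D: volume 11, value 43
- 1×B: volume 8, value 34
- 1×C: volume 9, value 21
Best: $43.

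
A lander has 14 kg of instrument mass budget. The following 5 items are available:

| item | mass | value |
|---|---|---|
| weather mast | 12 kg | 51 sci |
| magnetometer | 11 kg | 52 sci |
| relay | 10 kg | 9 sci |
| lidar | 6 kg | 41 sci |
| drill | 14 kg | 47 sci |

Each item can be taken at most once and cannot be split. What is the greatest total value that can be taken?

Check high-value combinations within 14 kg:
- magnetometer: mass 11, value 52
- weather mast: mass 12, value 51
- drill: mass 14, value 47
Best: 52 sci.

52 sci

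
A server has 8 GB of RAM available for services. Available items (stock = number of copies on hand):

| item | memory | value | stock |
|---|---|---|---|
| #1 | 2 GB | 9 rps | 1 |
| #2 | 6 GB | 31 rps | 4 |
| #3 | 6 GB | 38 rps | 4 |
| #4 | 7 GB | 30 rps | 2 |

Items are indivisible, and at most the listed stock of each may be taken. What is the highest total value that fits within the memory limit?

47 rps

Top feasible selections:
- 1×#1 + 1×#3: memory 8, value 47
- 1×#1 + 1×#2: memory 8, value 40
Best: 47 rps.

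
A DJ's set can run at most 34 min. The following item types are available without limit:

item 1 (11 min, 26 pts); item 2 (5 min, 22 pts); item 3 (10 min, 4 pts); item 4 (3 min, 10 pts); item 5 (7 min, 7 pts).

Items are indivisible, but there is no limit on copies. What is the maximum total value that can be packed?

142 pts

Best value-per-unit is item 2 at 22/5; filling with it alone gives 6×22 = 132.
Optimal mix: 6×item 2 + 1×item 4 → duration 33, value 142.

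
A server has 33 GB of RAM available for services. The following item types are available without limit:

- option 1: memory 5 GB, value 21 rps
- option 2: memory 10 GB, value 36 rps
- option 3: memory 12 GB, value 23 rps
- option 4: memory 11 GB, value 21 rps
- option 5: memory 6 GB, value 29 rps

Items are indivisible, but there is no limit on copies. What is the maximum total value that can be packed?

150 rps

Best value-per-unit is option 5 at 29/6; filling with it alone gives 5×29 = 145.
Optimal mix: 3×option 1 + 3×option 5 → memory 33, value 150.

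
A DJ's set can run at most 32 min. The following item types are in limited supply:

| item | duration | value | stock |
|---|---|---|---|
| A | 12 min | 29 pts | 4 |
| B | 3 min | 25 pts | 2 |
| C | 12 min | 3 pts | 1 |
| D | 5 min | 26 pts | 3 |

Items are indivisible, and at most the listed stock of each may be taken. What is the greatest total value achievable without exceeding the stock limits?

Best selections within duration 32 and stock limits:
- 1×A + 1×B + 3×D: duration 30, value 132
- 1×A + 2×B + 2×D: duration 28, value 131
- 2×B + 3×D: duration 21, value 128
Best: 132 pts.

132 pts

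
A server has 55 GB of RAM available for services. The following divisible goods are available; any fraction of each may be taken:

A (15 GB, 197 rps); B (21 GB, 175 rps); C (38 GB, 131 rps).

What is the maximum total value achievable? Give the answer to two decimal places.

Take in order of value per unit:
- A (197/15 per unit): all 15 → value 197, running total 197.00
- B (175/21 per unit): all 21 → value 175, running total 372.00
- C (131/38 per unit): 19 of 38 → value 19×131/38 = 65.5000, running total 437.50
Total 437.50.

437.50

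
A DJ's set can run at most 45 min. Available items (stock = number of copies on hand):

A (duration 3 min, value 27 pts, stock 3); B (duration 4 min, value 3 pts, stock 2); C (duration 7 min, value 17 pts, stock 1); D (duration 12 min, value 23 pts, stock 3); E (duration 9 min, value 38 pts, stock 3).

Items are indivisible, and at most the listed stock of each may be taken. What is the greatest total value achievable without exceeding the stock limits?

212 pts

Best selections within duration 45 and stock limits:
- 3×A + 1×C + 3×E: duration 43, value 212
- 3×A + 2×B + 3×E: duration 44, value 201
Best: 212 pts.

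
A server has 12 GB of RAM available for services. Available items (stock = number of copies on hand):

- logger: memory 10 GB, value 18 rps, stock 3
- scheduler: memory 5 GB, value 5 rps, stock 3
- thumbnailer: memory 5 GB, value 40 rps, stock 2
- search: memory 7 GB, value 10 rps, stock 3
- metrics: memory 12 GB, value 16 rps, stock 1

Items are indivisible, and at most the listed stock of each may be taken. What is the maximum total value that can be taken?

80 rps

Top feasible selections:
- 2×thumbnailer: memory 10, value 80
- 1×thumbnailer + 1×search: memory 12, value 50
Best: 80 rps.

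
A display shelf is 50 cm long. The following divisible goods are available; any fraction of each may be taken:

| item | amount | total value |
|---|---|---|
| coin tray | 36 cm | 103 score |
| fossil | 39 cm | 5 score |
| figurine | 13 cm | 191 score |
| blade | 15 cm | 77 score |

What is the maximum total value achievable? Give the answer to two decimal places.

Take in order of value per unit:
- figurine (191/13 per unit): all 13 → value 191, running total 191.00
- blade (77/15 per unit): all 15 → value 77, running total 268.00
- coin tray (103/36 per unit): 22 of 36 → value 22×103/36 = 62.9444, running total 330.94
Total 330.94.

330.94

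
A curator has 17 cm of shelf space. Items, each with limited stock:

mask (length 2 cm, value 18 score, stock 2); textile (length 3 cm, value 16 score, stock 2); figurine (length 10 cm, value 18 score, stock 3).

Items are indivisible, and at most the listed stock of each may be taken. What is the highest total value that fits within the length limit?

Best selections within length 17 and stock limits:
- 2×mask + 1×textile + 1×figurine: length 17, value 70
- 2×mask + 2×textile: length 10, value 68
- 2×mask + 1×figurine: length 14, value 54
- 2×mask + 1×textile: length 7, value 52
Best: 70 score.

70 score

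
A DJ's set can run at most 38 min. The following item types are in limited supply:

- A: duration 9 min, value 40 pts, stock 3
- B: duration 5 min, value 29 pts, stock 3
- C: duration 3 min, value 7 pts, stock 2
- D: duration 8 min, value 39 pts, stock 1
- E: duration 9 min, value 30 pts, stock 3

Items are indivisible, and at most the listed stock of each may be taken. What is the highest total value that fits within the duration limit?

180 pts

Top feasible selections:
- 1×A + 3×B + 2×C + 1×D: duration 38, value 180
- 3×A + 2×B: duration 37, value 178
Best: 180 pts.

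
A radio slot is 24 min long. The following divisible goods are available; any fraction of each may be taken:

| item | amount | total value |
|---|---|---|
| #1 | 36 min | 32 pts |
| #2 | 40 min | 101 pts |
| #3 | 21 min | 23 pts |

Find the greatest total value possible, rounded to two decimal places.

Take in order of value per unit:
- #2 (101/40 per unit): 24 of 40 → value 24×101/40 = 60.6000, running total 60.60
Total 60.60.

60.60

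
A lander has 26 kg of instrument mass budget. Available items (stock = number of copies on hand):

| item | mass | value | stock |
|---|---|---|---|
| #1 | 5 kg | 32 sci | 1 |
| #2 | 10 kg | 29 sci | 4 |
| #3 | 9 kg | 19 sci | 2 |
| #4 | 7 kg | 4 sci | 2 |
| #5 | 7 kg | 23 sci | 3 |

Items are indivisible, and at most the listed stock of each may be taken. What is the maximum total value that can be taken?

101 sci

Best selections within mass 26 and stock limits:
- 1×#1 + 3×#5: mass 26, value 101
- 1×#1 + 2×#2: mass 25, value 90
- 1×#1 + 1×#2 + 1×#5: mass 22, value 84
- 1×#1 + 1×#4 + 2×#5: mass 26, value 82
Best: 101 sci.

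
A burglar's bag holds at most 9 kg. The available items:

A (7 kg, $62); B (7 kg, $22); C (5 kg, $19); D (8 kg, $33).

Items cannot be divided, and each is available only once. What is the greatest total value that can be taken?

Check high-value combinations within 9 kg:
- A: weight 7, value 62
- D: weight 8, value 33
- B: weight 7, value 22
- C: weight 5, value 19
Best: $62.

$62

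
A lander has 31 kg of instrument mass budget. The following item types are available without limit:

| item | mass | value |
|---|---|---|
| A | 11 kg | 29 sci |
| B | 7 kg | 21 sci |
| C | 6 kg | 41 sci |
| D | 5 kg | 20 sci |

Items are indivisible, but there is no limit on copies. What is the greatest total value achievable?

Best value-per-unit is C at 41/6, and filling with it alone uses mass 5×6=30. No mix of the others beats 5×41 = 205.

205 sci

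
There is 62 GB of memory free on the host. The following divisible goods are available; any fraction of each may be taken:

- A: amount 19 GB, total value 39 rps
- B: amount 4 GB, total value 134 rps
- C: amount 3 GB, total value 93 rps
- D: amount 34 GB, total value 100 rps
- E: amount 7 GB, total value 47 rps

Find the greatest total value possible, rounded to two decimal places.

402.74

Take in order of value per unit:
- B (134/4 per unit): all 4 → value 134, running total 134.00
- C (93/3 per unit): all 3 → value 93, running total 227.00
- E (47/7 per unit): all 7 → value 47, running total 274.00
- D (100/34 per unit): all 34 → value 100, running total 374.00
- A (39/19 per unit): 14 of 19 → value 14×39/19 = 28.7368, running total 402.74
Total 402.74.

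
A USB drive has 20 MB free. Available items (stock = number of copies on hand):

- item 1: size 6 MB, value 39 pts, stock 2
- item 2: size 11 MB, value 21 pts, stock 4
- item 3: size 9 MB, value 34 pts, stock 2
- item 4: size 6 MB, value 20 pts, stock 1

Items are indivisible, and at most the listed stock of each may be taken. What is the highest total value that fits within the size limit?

98 pts

Best selections within size 20 and stock limits:
- 2×item 1 + 1×item 4: size 18, value 98
- 2×item 1: size 12, value 78
- 1×item 1 + 1×item 3: size 15, value 73
Best: 98 pts.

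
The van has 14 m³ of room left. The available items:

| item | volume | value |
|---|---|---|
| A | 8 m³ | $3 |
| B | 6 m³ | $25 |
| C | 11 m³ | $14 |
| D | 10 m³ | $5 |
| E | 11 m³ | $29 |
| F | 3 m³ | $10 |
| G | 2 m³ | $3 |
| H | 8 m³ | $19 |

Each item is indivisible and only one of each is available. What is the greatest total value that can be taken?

$44

Check high-value combinations within 14 m³:
- B+H: volume 6+8=14, value 25+19=44
- E+F: volume 11+3=14, value 29+10=39
- B+F+G: volume 6+3+2=11, value 25+10+3=38
- B+F: volume 6+3=9, value 25+10=35
- E+G: volume 11+2=13, value 29+3=32
Best: $44.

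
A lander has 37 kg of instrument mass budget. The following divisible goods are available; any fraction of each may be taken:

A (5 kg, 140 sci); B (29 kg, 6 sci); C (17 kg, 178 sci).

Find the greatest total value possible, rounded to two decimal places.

321.10

Take in order of value per unit:
- A (140/5 per unit): all 5 → value 140, running total 140.00
- C (178/17 per unit): all 17 → value 178, running total 318.00
- B (6/29 per unit): 15 of 29 → value 15×6/29 = 3.1034, running total 321.10
Total 321.10.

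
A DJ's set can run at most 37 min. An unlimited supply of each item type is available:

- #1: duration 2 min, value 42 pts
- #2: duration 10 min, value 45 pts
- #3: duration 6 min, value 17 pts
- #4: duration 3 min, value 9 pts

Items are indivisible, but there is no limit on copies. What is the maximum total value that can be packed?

Best value-per-unit is #1 at 42/2, and filling with it alone uses duration 18×2=36. No mix of the others beats 18×42 = 756.

756 pts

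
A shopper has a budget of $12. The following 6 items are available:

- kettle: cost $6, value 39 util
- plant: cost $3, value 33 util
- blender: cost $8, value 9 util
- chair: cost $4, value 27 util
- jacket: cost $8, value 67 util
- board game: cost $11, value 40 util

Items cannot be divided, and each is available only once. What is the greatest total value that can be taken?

Check high-value combinations within $12:
- plant+jacket: cost 3+8=11, value 33+67=100
- chair+jacket: cost 4+8=12, value 27+67=94
- kettle+plant: cost 6+3=9, value 39+33=72
Best: 100 util.

100 util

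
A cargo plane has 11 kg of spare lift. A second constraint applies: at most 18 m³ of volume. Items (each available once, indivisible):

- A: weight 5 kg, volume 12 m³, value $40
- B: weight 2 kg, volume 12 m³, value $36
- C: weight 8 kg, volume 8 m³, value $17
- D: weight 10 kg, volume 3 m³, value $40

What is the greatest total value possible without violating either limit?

$40

Feasible sets respecting both limits:
- A: weight 5, volume 12, value 40
- D: weight 10, volume 3, value 40
- B: weight 2, volume 12, value 36
- C: weight 8, volume 8, value 17
Best: $40.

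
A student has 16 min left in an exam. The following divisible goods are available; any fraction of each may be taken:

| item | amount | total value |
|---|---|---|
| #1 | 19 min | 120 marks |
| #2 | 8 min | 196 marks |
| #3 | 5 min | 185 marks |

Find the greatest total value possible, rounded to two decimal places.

399.95

Take in order of value per unit:
- #3 (185/5 per unit): all 5 → value 185, running total 185.00
- #2 (196/8 per unit): all 8 → value 196, running total 381.00
- #1 (120/19 per unit): 3 of 19 → value 3×120/19 = 18.9474, running total 399.95
Total 399.95.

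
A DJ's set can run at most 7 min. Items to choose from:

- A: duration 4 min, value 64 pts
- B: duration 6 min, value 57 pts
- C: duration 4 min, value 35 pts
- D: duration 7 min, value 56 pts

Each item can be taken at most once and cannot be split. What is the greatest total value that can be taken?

Check high-value combinations within 7 min:
- A: duration 4, value 64
- B: duration 6, value 57
- D: duration 7, value 56
Best: 64 pts.

64 pts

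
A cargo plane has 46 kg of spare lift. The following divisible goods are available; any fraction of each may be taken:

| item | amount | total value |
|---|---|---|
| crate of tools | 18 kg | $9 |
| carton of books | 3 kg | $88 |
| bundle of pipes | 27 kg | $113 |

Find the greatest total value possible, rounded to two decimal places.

209.00

Take in order of value per unit:
- carton of books (88/3 per unit): all 3 → value 88, running total 88.00
- bundle of pipes (113/27 per unit): all 27 → value 113, running total 201.00
- crate of tools (9/18 per unit): 16 of 18 → value 16×9/18 = 8.0000, running total 209.00
Total 209.00.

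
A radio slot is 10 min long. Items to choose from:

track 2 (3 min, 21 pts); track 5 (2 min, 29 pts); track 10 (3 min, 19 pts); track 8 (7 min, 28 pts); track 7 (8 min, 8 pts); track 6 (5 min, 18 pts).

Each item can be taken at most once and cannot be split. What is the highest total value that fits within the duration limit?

69 pts

Check high-value combinations within 10 min:
- track 2+track 5+track 10: duration 3+2+3=8, value 21+29+19=69
- track 2+track 5+track 6: duration 3+2+5=10, value 21+29+18=68
- track 5+track 10+track 6: duration 2+3+5=10, value 29+19+18=66
- track 5+track 8: duration 2+7=9, value 29+28=57
Best: 69 pts.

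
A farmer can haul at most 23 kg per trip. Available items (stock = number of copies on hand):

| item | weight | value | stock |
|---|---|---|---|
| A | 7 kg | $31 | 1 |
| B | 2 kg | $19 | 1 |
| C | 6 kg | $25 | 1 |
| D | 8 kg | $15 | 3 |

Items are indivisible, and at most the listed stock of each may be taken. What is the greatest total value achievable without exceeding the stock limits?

Best selections within weight 23 and stock limits:
- 1×A + 1×B + 1×C + 1×D: weight 23, value 90
- 1×A + 1×B + 1×C: weight 15, value 75
- 1×A + 1×C + 1×D: weight 21, value 71
- 1×A + 1×B + 1×D: weight 17, value 65
Best: $90.

$90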